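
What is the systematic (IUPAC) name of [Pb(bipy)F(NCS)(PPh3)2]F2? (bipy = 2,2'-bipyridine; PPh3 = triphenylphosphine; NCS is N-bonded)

(2,2'-bipyridine)fluoroisothiocyanatobis(triphenylphosphine)lead(IV) fluoride

The 2 fluoride counter-ions carry a total charge of -2, so each complex ion is 2+.
Ligand charges: 1×2,2'-bipyridine (neutral), 2×triphenylphosphine (neutral), 1×isothiocyanato (-1 each), 1×fluoro (-1 each); total -2. So Pb + (-2) = 2+, giving Pb = +4.
Ligands are named alphabetically: bipyridine before fluoro before isothiocyanato before triphenylphosphine.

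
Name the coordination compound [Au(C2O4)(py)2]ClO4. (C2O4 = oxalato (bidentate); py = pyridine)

oxalatobis(pyridine)gold(III) perchlorate

The 1 perchlorate counter-ion carries a total charge of -1, so each complex ion is 1+.
Ligand charges: 1×oxalato (-2 each), 2×pyridine (neutral); total -2. So Au + (-2) = 1+, giving Au = +3.
Ligands are named alphabetically: oxalato before pyridine.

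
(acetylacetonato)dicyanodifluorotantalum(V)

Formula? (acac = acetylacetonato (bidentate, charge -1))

Ligands: 2 fluoro (F, -1), 2 cyano (CN, -1), 1 acetylacetonato (acac, -1). Ligand charge sum = -5.
With Ta in oxidation state +5, the complex ion is [Ta...].

[Ta(acac)(CN)2F2]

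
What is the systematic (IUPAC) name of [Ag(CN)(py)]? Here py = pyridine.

There is no counter-ion, so the complex is neutral overall.
Ligand charges: 1×cyano (-1 each), 1×pyridine (neutral); total -1. So Ag + (-1) = 0, giving Ag = +1.
Ligands are named alphabetically: cyano before pyridine.

cyano(pyridine)silver(I)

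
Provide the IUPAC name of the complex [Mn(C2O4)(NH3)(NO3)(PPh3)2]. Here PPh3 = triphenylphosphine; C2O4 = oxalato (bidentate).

There is no counter-ion, so the complex is neutral overall.
Ligand charges: 1×nitrato (-1 each), 2×triphenylphosphine (neutral), 1×oxalato (-2 each), 1×ammine (neutral); total -3. So Mn + (-3) = 0, giving Mn = +3.
Ligands are named alphabetically: ammine before nitrato before oxalato before triphenylphosphine.

amminenitratooxalatobis(triphenylphosphine)manganese(III)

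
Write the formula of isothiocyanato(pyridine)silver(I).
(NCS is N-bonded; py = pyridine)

[Ag(NCS)(py)]

Ligands: 1 isothiocyanato (NCS, -1), 1 pyridine (py, neutral). Ligand charge sum = -1.
With Ag in oxidation state +1, the complex ion is [Ag...].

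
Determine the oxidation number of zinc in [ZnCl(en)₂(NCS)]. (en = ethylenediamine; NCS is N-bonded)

+2

No counter-ion: the bracketed complex is neutral.
Ligand charges: 1×Cl = -1; 2×en neutral; 1×NCS = -1; sum -2.
Zn + (-2) = 0 ⇒ Zn is +2.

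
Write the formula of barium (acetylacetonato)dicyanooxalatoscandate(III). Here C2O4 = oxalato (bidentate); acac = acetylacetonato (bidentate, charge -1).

Ba[Sc(acac)(C2O4)(CN)2]

Ligands: 1 oxalato (C2O4, -2), 1 acetylacetonato (acac, -1), 2 cyano (CN, -1). Ligand charge sum = -5.
Charge balance with barium (+2) requires 1 complex ion per 1 barium.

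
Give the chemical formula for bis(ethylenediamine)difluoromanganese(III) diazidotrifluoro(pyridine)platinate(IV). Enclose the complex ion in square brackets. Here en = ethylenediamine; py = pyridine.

Cation [Mn…]: ligand charges -2, Mn(III) ⇒ ion charge 1+.
Anion [Pt…]: ligand charges -5, Pt(IV) ⇒ ion charge 1−.
One 1+ cation balances one 1− anion.

[Mn(en)2F2][PtF3(N3)2(py)]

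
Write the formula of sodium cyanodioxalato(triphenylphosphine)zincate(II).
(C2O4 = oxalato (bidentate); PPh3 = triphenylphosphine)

Ligands: 2 oxalato (C2O4, -2), 1 cyano (CN, -1), 1 triphenylphosphine (PPh3, neutral). Ligand charge sum = -5.
With Zn in oxidation state +2, the complex ion is [Zn...]^3−.
Charge balance with sodium (+1) requires 1 complex ion per 3 sodium.

Na3[Zn(C2O4)2(CN)(PPh3)]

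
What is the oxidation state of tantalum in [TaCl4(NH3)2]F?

1 fluoride outside the brackets (-1 each) → the complex ion is 1+.
Ligand charges: 2×NH3 neutral; 4×Cl = -4; sum -4.
Ta + (-4) = 1+ ⇒ Ta is +5.

+5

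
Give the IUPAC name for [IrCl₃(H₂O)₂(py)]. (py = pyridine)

There is no counter-ion, so the complex is neutral overall.
Ligand charges: 2×aqua (neutral), 1×pyridine (neutral), 3×chloro (-1 each); total -3. So Ir + (-3) = 0, giving Ir = +3.
Ligands are named alphabetically: aqua before chloro before pyridine.

diaquatrichloro(pyridine)iridium(III)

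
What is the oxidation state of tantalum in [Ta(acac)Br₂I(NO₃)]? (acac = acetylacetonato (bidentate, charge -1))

+5

No counter-ion: the bracketed complex is neutral.
Ligand charges: 1×NO3 = -1; 2×Br = -2; 1×acac = -1; 1×I = -1; sum -5.
Ta + (-5) = 0 ⇒ Ta is +5.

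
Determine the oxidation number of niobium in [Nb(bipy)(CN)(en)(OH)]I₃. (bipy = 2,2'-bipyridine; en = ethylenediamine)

+5

3 iodide outside the brackets (-1 each) → the complex ion is 3+.
Ligand charges: 1×CN = -1; 1×bipy neutral; 1×en neutral; 1×OH = -1; sum -2.
Nb + (-2) = 3+ ⇒ Nb is +5.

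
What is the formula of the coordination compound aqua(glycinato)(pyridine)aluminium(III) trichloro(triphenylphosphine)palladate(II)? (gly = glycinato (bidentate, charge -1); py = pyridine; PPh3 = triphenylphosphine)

Cation [Al…]: ligand charges -1, Al(III) ⇒ ion charge 2+.
Anion [Pd…]: ligand charges -3, Pd(II) ⇒ ion charge 1−.
One 2+ cation requires 2 of the 1− anion.

[Al(gly)(H2O)(py)][PdCl3(PPh3)]2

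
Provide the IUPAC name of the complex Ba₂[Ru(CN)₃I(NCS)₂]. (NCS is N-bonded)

barium tricyanoiododiisothiocyanatoruthenate(II)

The 2 barium counter-ions carry a total charge of +4, so each complex ion is 4−.
Ligand charges: 1×iodo (-1 each), 2×isothiocyanato (-1 each), 3×cyano (-1 each); total -6. So Ru + (-6) = 4−, giving Ru = +2.
The complex ion is anionic, so ruthenium takes the -ate form ruthenate(II).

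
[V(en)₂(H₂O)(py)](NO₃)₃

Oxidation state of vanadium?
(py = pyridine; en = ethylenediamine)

+3

3 nitrate outside the brackets (-1 each) → the complex ion is 3+.
Ligand charges: 1×py neutral; 2×en neutral; 1×H2O neutral; sum 0.
V + (0) = 3+ ⇒ V is +3.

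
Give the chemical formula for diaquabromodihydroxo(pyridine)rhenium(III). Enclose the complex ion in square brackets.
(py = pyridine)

[ReBr(H2O)2(OH)2(py)]

Ligands: 1 bromo (Br, -1), 2 aqua (H2O, neutral), 2 hydroxo (OH, -1), 1 pyridine (py, neutral). Ligand charge sum = -3.
With Re in oxidation state +3, the complex ion is [Re...].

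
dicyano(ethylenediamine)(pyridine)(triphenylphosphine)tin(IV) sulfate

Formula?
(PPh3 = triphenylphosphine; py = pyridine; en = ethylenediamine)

[Sn(CN)2(en)(PPh3)(py)]SO4

Ligands: 1 triphenylphosphine (PPh3, neutral), 2 cyano (CN, -1), 1 pyridine (py, neutral), 1 ethylenediamine (en, neutral). Ligand charge sum = -2.
Charge balance with sulfate (-2) requires 1 complex ion per 1 sulfate.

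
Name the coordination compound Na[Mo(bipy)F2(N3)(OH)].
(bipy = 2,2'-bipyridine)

sodium azido(2,2'-bipyridine)difluorohydroxomolybdate(III)

The 1 sodium counter-ion carries a total charge of +1, so each complex ion is 1−.
Ligand charges: 2×fluoro (-1 each), 1×hydroxo (-1 each), 1×2,2'-bipyridine (neutral), 1×azido (-1 each); total -4. So Mo + (-4) = 1−, giving Mo = +3.
The complex ion is anionic, so molybdenum takes the -ate form molybdate(III).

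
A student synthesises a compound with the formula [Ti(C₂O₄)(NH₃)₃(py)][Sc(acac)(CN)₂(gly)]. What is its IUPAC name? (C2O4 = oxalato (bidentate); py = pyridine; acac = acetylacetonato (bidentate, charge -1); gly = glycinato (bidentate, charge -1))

Both ions are complex: the cation is named first with the plain metal name, the anion second with the -ate form; each ion's ligands are alphabetised independently.
Scandium is always +3 in its complexes; the anion's ligand charges sum to -4, so the complex anion is 1−.
A 1:1 salt means the cation carries the equal and opposite charge, 1+.
Cation: ligand charges sum to -2; for the ion to be 1+, Ti = +3.

triammineoxalato(pyridine)titanium(III) (acetylacetonato)dicyano(glycinato)scandate(III)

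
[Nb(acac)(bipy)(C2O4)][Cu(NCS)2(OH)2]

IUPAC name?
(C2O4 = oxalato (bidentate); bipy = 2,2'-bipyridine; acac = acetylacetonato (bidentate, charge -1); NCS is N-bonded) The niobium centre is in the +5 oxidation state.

Both ions are complex: the cation is named first with the plain metal name, the anion second with the -ate form; each ion's ligands are alphabetised independently.
Nb is given as +5; the cation's ligand charges sum to -3, so the complex cation is 2+.
A 1:1 salt means the anion carries the equal and opposite charge, 2−.
Anion: ligand charges sum to -4; for the ion to be 2−, Cu = +2.

(acetylacetonato)(2,2'-bipyridine)oxalatoniobium(V) dihydroxodiisothiocyanatocuprate(II)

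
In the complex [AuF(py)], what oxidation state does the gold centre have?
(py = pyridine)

+1

No counter-ion: the bracketed complex is neutral.
Ligand charges: 1×F = -1; 1×py neutral; sum -1.
Au + (-1) = 0 ⇒ Au is +1.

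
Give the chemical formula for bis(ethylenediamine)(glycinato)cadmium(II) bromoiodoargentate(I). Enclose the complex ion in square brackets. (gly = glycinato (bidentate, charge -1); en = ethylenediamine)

[Cd(en)2(gly)][AgBrI]

Cation [Cd…]: ligand charges -1, Cd(II) ⇒ ion charge 1+.
Anion [Ag…]: ligand charges -2, Ag(I) ⇒ ion charge 1−.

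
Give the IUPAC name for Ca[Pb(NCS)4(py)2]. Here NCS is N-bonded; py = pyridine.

The 1 calcium counter-ion carries a total charge of +2, so each complex ion is 2−.
Ligand charges: 4×isothiocyanato (-1 each), 2×pyridine (neutral); total -4. So Pb + (-4) = 2−, giving Pb = +2.
The complex ion is anionic, so lead takes the -ate form plumbate(II).

calcium tetraisothiocyanatobis(pyridine)plumbate(II)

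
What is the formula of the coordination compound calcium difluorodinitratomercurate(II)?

Ca[HgF2(NO3)2]

Ligands: 2 nitrato (NO3, -1), 2 fluoro (F, -1). Ligand charge sum = -4.
Charge balance with calcium (+2) requires 1 complex ion per 1 calcium.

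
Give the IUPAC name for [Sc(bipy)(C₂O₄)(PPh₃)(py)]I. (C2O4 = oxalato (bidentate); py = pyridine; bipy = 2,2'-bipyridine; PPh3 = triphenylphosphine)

(2,2'-bipyridine)oxalato(pyridine)(triphenylphosphine)scandium(III) iodide

The 1 iodide counter-ion carries a total charge of -1, so each complex ion is 1+.
Ligand charges: 1×oxalato (-2 each), 1×pyridine (neutral), 1×2,2'-bipyridine (neutral), 1×triphenylphosphine (neutral); total -2. So Sc + (-2) = 1+, giving Sc = +3.
Ligands are named alphabetically: bipyridine before oxalato before pyridine before triphenylphosphine.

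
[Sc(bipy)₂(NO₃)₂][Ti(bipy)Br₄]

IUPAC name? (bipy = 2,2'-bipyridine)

Both ions are complex: the cation is named first with the plain metal name, the anion second with the -ate form; each ion's ligands are alphabetised independently.
Scandium is always +3 in its complexes; the cation's ligand charges sum to -2, so the complex cation is 1+.
A 1:1 salt means the anion carries the equal and opposite charge, 1−.
Anion: ligand charges sum to -4; for the ion to be 1−, Ti = +3.

bis(2,2'-bipyridine)dinitratoscandium(III) (2,2'-bipyridine)tetrabromotitanate(III)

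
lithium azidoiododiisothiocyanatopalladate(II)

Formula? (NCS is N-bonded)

Ligands: 2 isothiocyanato (NCS, -1), 1 azido (N3, -1), 1 iodo (I, -1). Ligand charge sum = -4.
Charge balance with lithium (+1) requires 1 complex ion per 2 lithium.

Li2[PdI(N3)(NCS)2]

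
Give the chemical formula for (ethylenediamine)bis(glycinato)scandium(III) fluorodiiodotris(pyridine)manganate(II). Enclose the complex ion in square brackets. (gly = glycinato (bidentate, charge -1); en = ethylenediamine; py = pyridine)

Cation [Sc…]: ligand charges -2, Sc(III) ⇒ ion charge 1+.
Anion [Mn…]: ligand charges -3, Mn(II) ⇒ ion charge 1−.

[Sc(en)(gly)2][MnFI2(py)3]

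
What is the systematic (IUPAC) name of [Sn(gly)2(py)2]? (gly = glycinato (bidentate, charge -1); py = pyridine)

bis(glycinato)bis(pyridine)tin(II)

There is no counter-ion, so the complex is neutral overall.
Ligand charges: 2×glycinato (-1 each), 2×pyridine (neutral); total -2. So Sn + (-2) = 0, giving Sn = +2.
Ligands are named alphabetically: glycinato before pyridine.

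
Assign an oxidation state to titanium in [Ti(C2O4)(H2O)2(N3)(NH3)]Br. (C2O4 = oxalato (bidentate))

1 bromide outside the brackets (-1 each) → the complex ion is 1+.
Ligand charges: 1×NH3 neutral; 2×H2O neutral; 1×C2O4 = -2; 1×N3 = -1; sum -3.
Ti + (-3) = 1+ ⇒ Ti is +4.

+4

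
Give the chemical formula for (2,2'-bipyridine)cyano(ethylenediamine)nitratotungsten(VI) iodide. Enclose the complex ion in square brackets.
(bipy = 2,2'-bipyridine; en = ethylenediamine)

Ligands: 1 cyano (CN, -1), 1 2,2'-bipyridine (bipy, neutral), 1 ethylenediamine (en, neutral), 1 nitrato (NO3, -1). Ligand charge sum = -2.
Charge balance with iodide (-1) requires 1 complex ion per 4 iodide.

[W(bipy)(CN)(en)(NO3)]I4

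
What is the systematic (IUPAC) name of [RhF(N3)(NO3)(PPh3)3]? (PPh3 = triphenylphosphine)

azidofluoronitratotris(triphenylphosphine)rhodium(III)

There is no counter-ion, so the complex is neutral overall.
Ligand charges: 1×fluoro (-1 each), 3×triphenylphosphine (neutral), 1×azido (-1 each), 1×nitrato (-1 each); total -3. So Rh + (-3) = 0, giving Rh = +3.
Ligands are named alphabetically: azido before fluoro before nitrato before triphenylphosphine.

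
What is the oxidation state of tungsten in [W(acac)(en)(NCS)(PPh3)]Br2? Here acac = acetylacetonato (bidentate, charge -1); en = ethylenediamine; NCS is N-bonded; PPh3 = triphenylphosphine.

2 bromide outside the brackets (-1 each) → the complex ion is 2+.
Ligand charges: 1×acac = -1; 1×en neutral; 1×NCS = -1; 1×PPh3 neutral; sum -2.
W + (-2) = 2+ ⇒ W is +4.

+4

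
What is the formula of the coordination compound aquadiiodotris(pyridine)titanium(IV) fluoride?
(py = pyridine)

Ligands: 2 iodo (I, -1), 3 pyridine (py, neutral), 1 aqua (H2O, neutral). Ligand charge sum = -2.
With Ti in oxidation state +4, the complex ion is [Ti...]^2+.
Charge balance with fluoride (-1) requires 1 complex ion per 2 fluoride.

[Ti(H2O)I2(py)3]F2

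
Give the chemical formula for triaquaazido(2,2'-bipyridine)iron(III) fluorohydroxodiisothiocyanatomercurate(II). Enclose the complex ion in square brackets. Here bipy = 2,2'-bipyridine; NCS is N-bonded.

Cation [Fe…]: ligand charges -1, Fe(III) ⇒ ion charge 2+.
Anion [Hg…]: ligand charges -4, Hg(II) ⇒ ion charge 2−.

[Fe(bipy)(H2O)3(N3)][HgF(NCS)2(OH)]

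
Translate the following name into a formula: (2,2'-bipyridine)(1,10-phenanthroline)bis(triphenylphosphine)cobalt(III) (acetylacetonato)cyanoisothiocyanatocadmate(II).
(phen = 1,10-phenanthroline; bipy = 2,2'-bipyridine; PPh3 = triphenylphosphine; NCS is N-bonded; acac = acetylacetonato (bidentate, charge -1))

[Co(bipy)(phen)(PPh3)2][Cd(acac)(CN)(NCS)]3

Cation [Co…]: ligand charges 0, Co(III) ⇒ ion charge 3+.
Anion [Cd…]: ligand charges -3, Cd(II) ⇒ ion charge 1−.
One 3+ cation requires 3 of the 1− anion.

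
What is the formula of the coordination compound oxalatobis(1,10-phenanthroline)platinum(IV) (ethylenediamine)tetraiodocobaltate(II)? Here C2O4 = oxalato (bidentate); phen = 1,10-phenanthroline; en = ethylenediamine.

[Pt(C2O4)(phen)2][Co(en)I4]

Cation [Pt…]: ligand charges -2, Pt(IV) ⇒ ion charge 2+.
Anion [Co…]: ligand charges -4, Co(II) ⇒ ion charge 2−.
One 2+ cation balances one 2− anion.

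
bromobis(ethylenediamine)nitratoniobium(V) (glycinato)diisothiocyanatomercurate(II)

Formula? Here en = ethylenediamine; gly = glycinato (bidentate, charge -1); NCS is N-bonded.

Cation [Nb…]: ligand charges -2, Nb(V) ⇒ ion charge 3+.
Anion [Hg…]: ligand charges -3, Hg(II) ⇒ ion charge 1−.

[NbBr(en)2(NO3)][Hg(gly)(NCS)2]3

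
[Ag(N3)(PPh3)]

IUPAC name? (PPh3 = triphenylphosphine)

There is no counter-ion, so the complex is neutral overall.
Ligand charges: 1×triphenylphosphine (neutral), 1×azido (-1 each); total -1. So Ag + (-1) = 0, giving Ag = +1.
Ligands are named alphabetically: azido before triphenylphosphine.

azido(triphenylphosphine)silver(I)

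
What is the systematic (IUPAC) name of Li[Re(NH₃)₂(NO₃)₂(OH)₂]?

lithium diamminedihydroxodinitratorhenate(III)

The 1 lithium counter-ion carries a total charge of +1, so each complex ion is 1−.
Ligand charges: 2×hydroxo (-1 each), 2×nitrato (-1 each), 2×ammine (neutral); total -4. So Re + (-4) = 1−, giving Re = +3.
Ligands are named alphabetically: ammine before hydroxo before nitrato.
The complex ion is anionic, so rhenium takes the -ate form rhenate(III).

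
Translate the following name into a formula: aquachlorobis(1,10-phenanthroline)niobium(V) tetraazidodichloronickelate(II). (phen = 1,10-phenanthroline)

Cation [Nb…]: ligand charges -1, Nb(V) ⇒ ion charge 4+.
Anion [Ni…]: ligand charges -6, Ni(II) ⇒ ion charge 4−.
One 4+ cation balances one 4− anion.

[NbCl(H2O)(phen)2][NiCl2(N3)4]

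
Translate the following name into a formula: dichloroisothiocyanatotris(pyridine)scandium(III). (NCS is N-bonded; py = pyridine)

[ScCl2(NCS)(py)3]

Ligands: 2 chloro (Cl, -1), 1 isothiocyanato (NCS, -1), 3 pyridine (py, neutral). Ligand charge sum = -3.
With Sc in oxidation state +3, the complex ion is [Sc...].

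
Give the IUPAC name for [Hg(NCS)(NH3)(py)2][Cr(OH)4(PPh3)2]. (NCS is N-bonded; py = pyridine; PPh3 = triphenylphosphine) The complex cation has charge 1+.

The complex cation is given as 1+; its ligand charges sum to -1, so Hg = +2.
A 1:1 salt means the anion carries the equal and opposite charge, 1−.
Anion: ligand charges sum to -4; for the ion to be 1−, Cr = +3.

ammineisothiocyanatobis(pyridine)mercury(II) tetrahydroxobis(triphenylphosphine)chromate(III)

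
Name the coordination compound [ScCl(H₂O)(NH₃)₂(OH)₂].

diammineaquachlorodihydroxoscandium(III)

There is no counter-ion, so the complex is neutral overall.
Ligand charges: 2×hydroxo (-1 each), 2×ammine (neutral), 1×aqua (neutral), 1×chloro (-1 each); total -3. So Sc + (-3) = 0, giving Sc = +3.
Ligands are named alphabetically: ammine before aqua before chloro before hydroxo.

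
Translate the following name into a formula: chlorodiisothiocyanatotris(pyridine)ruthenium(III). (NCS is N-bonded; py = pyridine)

[RuCl(NCS)2(py)3]

Ligands: 2 isothiocyanato (NCS, -1), 1 chloro (Cl, -1), 3 pyridine (py, neutral). Ligand charge sum = -3.
With Ru in oxidation state +3, the complex ion is [Ru...].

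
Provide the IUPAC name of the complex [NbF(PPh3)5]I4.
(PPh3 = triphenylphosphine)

The 4 iodide counter-ions carry a total charge of -4, so each complex ion is 4+.
Ligand charges: 5×triphenylphosphine (neutral), 1×fluoro (-1 each); total -1. So Nb + (-1) = 4+, giving Nb = +5.
Ligands are named alphabetically: fluoro before triphenylphosphine.

fluoropentakis(triphenylphosphine)niobium(V) iodide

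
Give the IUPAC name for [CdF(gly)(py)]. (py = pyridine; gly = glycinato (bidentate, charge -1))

There is no counter-ion, so the complex is neutral overall.
Ligand charges: 1×pyridine (neutral), 1×glycinato (-1 each), 1×fluoro (-1 each); total -2. So Cd + (-2) = 0, giving Cd = +2.
Ligands are named alphabetically: fluoro before glycinato before pyridine.

fluoro(glycinato)(pyridine)cadmium(II)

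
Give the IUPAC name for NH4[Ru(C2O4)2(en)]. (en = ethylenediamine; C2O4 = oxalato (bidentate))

ammonium (ethylenediamine)dioxalatoruthenate(III)

The 1 ammonium counter-ion carries a total charge of +1, so each complex ion is 1−.
Ligand charges: 1×ethylenediamine (neutral), 2×oxalato (-2 each); total -4. So Ru + (-4) = 1−, giving Ru = +3.
The complex ion is anionic, so ruthenium takes the -ate form ruthenate(III).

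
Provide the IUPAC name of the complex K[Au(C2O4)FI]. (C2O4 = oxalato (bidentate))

The 1 potassium counter-ion carries a total charge of +1, so each complex ion is 1−.
Ligand charges: 1×iodo (-1 each), 1×fluoro (-1 each), 1×oxalato (-2 each); total -4. So Au + (-4) = 1−, giving Au = +3.
The complex ion is anionic, so gold takes the -ate form aurate(III).

potassium fluoroiodooxalatoaurate(III)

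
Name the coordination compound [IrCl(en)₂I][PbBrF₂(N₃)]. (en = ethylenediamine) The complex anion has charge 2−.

The complex anion is given as 2−; its ligand charges sum to -4, so Pb = +2.
A 1:1 salt means the cation carries the equal and opposite charge, 2+.
Cation: ligand charges sum to -2; for the ion to be 2+, Ir = +4.

chlorobis(ethylenediamine)iodoiridium(IV) azidobromodifluoroplumbate(II)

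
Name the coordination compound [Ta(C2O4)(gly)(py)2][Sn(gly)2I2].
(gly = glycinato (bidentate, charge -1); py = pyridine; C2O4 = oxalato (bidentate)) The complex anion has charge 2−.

(glycinato)oxalatobis(pyridine)tantalum(V) bis(glycinato)diiodostannate(II)

Both ions are complex: the cation is named first with the plain metal name, the anion second with the -ate form; each ion's ligands are alphabetised independently.
The complex anion is given as 2−; its ligand charges sum to -4, so Sn = +2.
A 1:1 salt means the cation carries the equal and opposite charge, 2+.
Cation: ligand charges sum to -3; for the ion to be 2+, Ta = +5.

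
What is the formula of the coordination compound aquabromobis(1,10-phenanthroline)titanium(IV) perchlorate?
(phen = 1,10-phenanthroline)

Ligands: 2 1,10-phenanthroline (phen, neutral), 1 aqua (H2O, neutral), 1 bromo (Br, -1). Ligand charge sum = -1.
With Ti in oxidation state +4, the complex ion is [Ti...]^3+.
Charge balance with perchlorate (-1) requires 1 complex ion per 3 perchlorate.

[TiBr(H2O)(phen)2](ClO4)3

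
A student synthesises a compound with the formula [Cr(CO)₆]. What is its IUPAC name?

There is no counter-ion, so the complex is neutral overall.
Ligand charges: 6×carbonyl (neutral); total 0. So Cr + (0) = 0, giving Cr = 0.

hexacarbonylchromium(0)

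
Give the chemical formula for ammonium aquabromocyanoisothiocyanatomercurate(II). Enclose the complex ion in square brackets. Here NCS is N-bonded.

NH4[HgBr(CN)(H2O)(NCS)]

Ligands: 1 aqua (H2O, neutral), 1 isothiocyanato (NCS, -1), 1 bromo (Br, -1), 1 cyano (CN, -1). Ligand charge sum = -3.
With Hg in oxidation state +2, the complex ion is [Hg...]^1−.
Charge balance with ammonium (+1) requires 1 complex ion per 1 ammonium.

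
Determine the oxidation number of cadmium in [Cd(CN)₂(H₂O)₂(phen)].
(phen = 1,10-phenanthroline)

No counter-ion: the bracketed complex is neutral.
Ligand charges: 2×CN = -2; 2×H2O neutral; 1×phen neutral; sum -2.
Cd + (-2) = 0 ⇒ Cd is +2.

+2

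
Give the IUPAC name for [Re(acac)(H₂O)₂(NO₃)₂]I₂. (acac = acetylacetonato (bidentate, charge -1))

The 2 iodide counter-ions carry a total charge of -2, so each complex ion is 2+.
Ligand charges: 1×acetylacetonato (-1 each), 2×nitrato (-1 each), 2×aqua (neutral); total -3. So Re + (-3) = 2+, giving Re = +5.
Ligands are named alphabetically: acetylacetonato before aqua before nitrato.

(acetylacetonato)diaquadinitratorhenium(V) iodide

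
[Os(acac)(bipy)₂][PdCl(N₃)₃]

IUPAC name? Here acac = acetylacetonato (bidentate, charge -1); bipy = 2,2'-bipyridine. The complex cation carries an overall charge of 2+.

(acetylacetonato)bis(2,2'-bipyridine)osmium(III) triazidochloropalladate(II)

The complex cation is given as 2+; its ligand charges sum to -1, so Os = +3.
A 1:1 salt means the anion carries the equal and opposite charge, 2−.
Anion: ligand charges sum to -4; for the ion to be 2−, Pd = +2.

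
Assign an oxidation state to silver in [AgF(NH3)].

No counter-ion: the bracketed complex is neutral.
Ligand charges: 1×F = -1; 1×NH3 neutral; sum -1.
Ag + (-1) = 0 ⇒ Ag is +1.

+1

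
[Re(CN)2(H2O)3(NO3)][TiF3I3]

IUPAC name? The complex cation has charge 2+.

The complex cation is given as 2+; its ligand charges sum to -3, so Re = +5.
A 1:1 salt means the anion carries the equal and opposite charge, 2−.
Anion: ligand charges sum to -6; for the ion to be 2−, Ti = +4.

triaquadicyanonitratorhenium(V) trifluorotriiodotitanate(IV)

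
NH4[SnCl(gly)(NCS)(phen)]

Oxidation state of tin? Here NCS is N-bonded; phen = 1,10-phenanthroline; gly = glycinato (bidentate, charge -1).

+2

1 ammonium outside the brackets (+1 each) → the complex ion is 1−.
Ligand charges: 1×NCS = -1; 1×Cl = -1; 1×phen neutral; 1×gly = -1; sum -3.
Sn + (-3) = 1− ⇒ Sn is +2.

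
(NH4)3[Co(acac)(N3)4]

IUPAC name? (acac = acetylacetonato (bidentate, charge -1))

ammonium (acetylacetonato)tetraazidocobaltate(II)

The 3 ammonium counter-ions carry a total charge of +3, so each complex ion is 3−.
Ligand charges: 1×acetylacetonato (-1 each), 4×azido (-1 each); total -5. So Co + (-5) = 3−, giving Co = +2.
Ligands are named alphabetically: acetylacetonato before azido.
The complex ion is anionic, so cobalt takes the -ate form cobaltate(II).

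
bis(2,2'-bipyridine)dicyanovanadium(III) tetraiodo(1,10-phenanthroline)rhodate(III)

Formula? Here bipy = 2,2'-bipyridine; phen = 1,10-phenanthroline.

[V(bipy)2(CN)2][RhI4(phen)]

Cation [V…]: ligand charges -2, V(III) ⇒ ion charge 1+.
Anion [Rh…]: ligand charges -4, Rh(III) ⇒ ion charge 1−.
One 1+ cation balances one 1− anion.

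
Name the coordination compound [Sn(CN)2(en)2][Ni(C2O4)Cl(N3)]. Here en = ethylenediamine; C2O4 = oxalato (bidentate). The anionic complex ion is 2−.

dicyanobis(ethylenediamine)tin(IV) azidochlorooxalatonickelate(II)

Both ions are complex: the cation is named first with the plain metal name, the anion second with the -ate form; each ion's ligands are alphabetised independently.
The complex anion is given as 2−; its ligand charges sum to -4, so Ni = +2.
A 1:1 salt means the cation carries the equal and opposite charge, 2+.
Cation: ligand charges sum to -2; for the ion to be 2+, Sn = +4.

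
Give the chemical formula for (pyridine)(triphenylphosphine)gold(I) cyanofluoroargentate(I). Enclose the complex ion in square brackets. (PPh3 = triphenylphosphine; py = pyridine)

[Au(PPh3)(py)][Ag(CN)F]

Cation [Au…]: ligand charges 0, Au(I) ⇒ ion charge 1+.
Anion [Ag…]: ligand charges -2, Ag(I) ⇒ ion charge 1−.
One 1+ cation balances one 1− anion.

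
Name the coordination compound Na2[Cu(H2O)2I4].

The 2 sodium counter-ions carry a total charge of +2, so each complex ion is 2−.
Ligand charges: 2×aqua (neutral), 4×iodo (-1 each); total -4. So Cu + (-4) = 2−, giving Cu = +2.
Ligands are named alphabetically: aqua before iodo.
The complex ion is anionic, so copper takes the -ate form cuprate(II).

sodium diaquatetraiodocuprate(II)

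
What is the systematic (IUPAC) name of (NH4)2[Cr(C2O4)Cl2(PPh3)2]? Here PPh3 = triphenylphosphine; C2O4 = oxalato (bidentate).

The 2 ammonium counter-ions carry a total charge of +2, so each complex ion is 2−.
Ligand charges: 2×triphenylphosphine (neutral), 2×chloro (-1 each), 1×oxalato (-2 each); total -4. So Cr + (-4) = 2−, giving Cr = +2.
Ligands are named alphabetically: chloro before oxalato before triphenylphosphine.
The complex ion is anionic, so chromium takes the -ate form chromate(II).

ammonium dichlorooxalatobis(triphenylphosphine)chromate(II)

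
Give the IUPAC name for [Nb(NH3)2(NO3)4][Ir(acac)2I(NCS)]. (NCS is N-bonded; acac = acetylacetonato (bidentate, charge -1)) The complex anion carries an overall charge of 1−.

diamminetetranitratoniobium(V) bis(acetylacetonato)iodoisothiocyanatoiridate(III)

Both ions are complex: the cation is named first with the plain metal name, the anion second with the -ate form; each ion's ligands are alphabetised independently.
The complex anion is given as 1−; its ligand charges sum to -4, so Ir = +3.
A 1:1 salt means the cation carries the equal and opposite charge, 1+.
Cation: ligand charges sum to -4; for the ion to be 1+, Nb = +5.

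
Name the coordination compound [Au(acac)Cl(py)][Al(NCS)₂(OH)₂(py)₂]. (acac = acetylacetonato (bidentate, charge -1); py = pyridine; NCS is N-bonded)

(acetylacetonato)chloro(pyridine)gold(III) dihydroxodiisothiocyanatobis(pyridine)aluminate(III)

Both ions are complex: the cation is named first with the plain metal name, the anion second with the -ate form; each ion's ligands are alphabetised independently.
Aluminium is always +3 in its complexes; the anion's ligand charges sum to -4, so the complex anion is 1−.
A 1:1 salt means the cation carries the equal and opposite charge, 1+.
Cation: ligand charges sum to -2; for the ion to be 1+, Au = +3.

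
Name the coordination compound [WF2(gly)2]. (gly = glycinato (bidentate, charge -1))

difluorobis(glycinato)tungsten(IV)

There is no counter-ion, so the complex is neutral overall.
Ligand charges: 2×glycinato (-1 each), 2×fluoro (-1 each); total -4. So W + (-4) = 0, giving W = +4.
Ligands are named alphabetically: fluoro before glycinato.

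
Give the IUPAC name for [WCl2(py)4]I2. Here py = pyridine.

The 2 iodide counter-ions carry a total charge of -2, so each complex ion is 2+.
Ligand charges: 2×chloro (-1 each), 4×pyridine (neutral); total -2. So W + (-2) = 2+, giving W = +4.
Ligands are named alphabetically: chloro before pyridine.

dichlorotetrakis(pyridine)tungsten(IV) iodide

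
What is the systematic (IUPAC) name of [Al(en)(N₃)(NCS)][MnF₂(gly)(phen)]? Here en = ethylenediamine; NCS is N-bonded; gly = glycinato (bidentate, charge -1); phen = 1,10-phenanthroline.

Aluminium is always +3 in its complexes; the cation's ligand charges sum to -2, so the complex cation is 1+.
A 1:1 salt means the anion carries the equal and opposite charge, 1−.
Anion: ligand charges sum to -3; for the ion to be 1−, Mn = +2.

azido(ethylenediamine)isothiocyanatoaluminium(III) difluoro(glycinato)(1,10-phenanthroline)manganate(II)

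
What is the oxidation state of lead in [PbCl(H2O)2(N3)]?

No counter-ion: the bracketed complex is neutral.
Ligand charges: 1×Cl = -1; 1×N3 = -1; 2×H2O neutral; sum -2.
Pb + (-2) = 0 ⇒ Pb is +2.

+2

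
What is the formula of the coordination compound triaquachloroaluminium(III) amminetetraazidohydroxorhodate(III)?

[AlCl(H2O)3][Rh(N3)4(NH3)(OH)]

Cation [Al…]: ligand charges -1, Al(III) ⇒ ion charge 2+.
Anion [Rh…]: ligand charges -5, Rh(III) ⇒ ion charge 2−.
One 2+ cation balances one 2− anion.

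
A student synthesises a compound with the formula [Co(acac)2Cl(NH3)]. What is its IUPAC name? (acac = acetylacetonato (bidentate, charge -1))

bis(acetylacetonato)amminechlorocobalt(III)

There is no counter-ion, so the complex is neutral overall.
Ligand charges: 2×acetylacetonato (-1 each), 1×ammine (neutral), 1×chloro (-1 each); total -3. So Co + (-3) = 0, giving Co = +3.
Ligands are named alphabetically: acetylacetonato before ammine before chloro.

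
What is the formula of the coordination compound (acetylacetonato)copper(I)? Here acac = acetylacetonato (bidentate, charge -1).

[Cu(acac)]

Ligands: 1 acetylacetonato (acac, -1). Ligand charge sum = -1.
With Cu in oxidation state +1, the complex ion is [Cu...].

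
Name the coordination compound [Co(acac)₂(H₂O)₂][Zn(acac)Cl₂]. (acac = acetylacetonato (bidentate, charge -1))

bis(acetylacetonato)diaquacobalt(III) (acetylacetonato)dichlorozincate(II)

Both ions are complex: the cation is named first with the plain metal name, the anion second with the -ate form; each ion's ligands are alphabetised independently.
Zinc is always +2 in its complexes; the anion's ligand charges sum to -3, so the complex anion is 1−.
A 1:1 salt means the cation carries the equal and opposite charge, 1+.
Cation: ligand charges sum to -2; for the ion to be 1+, Co = +3.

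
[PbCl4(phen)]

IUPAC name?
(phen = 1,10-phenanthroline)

tetrachloro(1,10-phenanthroline)lead(IV)

There is no counter-ion, so the complex is neutral overall.
Ligand charges: 4×chloro (-1 each), 1×1,10-phenanthroline (neutral); total -4. So Pb + (-4) = 0, giving Pb = +4.
Ligands are named alphabetically: chloro before phenanthroline.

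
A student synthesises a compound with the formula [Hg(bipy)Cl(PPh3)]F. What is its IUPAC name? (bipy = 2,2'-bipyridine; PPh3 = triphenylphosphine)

The 1 fluoride counter-ion carries a total charge of -1, so each complex ion is 1+.
Ligand charges: 1×2,2'-bipyridine (neutral), 1×triphenylphosphine (neutral), 1×chloro (-1 each); total -1. So Hg + (-1) = 1+, giving Hg = +2.
Ligands are named alphabetically: bipyridine before chloro before triphenylphosphine.

(2,2'-bipyridine)chloro(triphenylphosphine)mercury(II) fluoride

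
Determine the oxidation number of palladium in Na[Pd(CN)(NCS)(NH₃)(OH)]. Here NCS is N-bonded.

1 sodium outside the brackets (+1 each) → the complex ion is 1−.
Ligand charges: 1×NH3 neutral; 1×OH = -1; 1×CN = -1; 1×NCS = -1; sum -3.
Pd + (-3) = 1− ⇒ Pd is +2.

+2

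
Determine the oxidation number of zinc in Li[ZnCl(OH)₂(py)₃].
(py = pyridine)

+2

1 lithium outside the brackets (+1 each) → the complex ion is 1−.
Ligand charges: 2×OH = -2; 1×Cl = -1; 3×py neutral; sum -3.
Zn + (-3) = 1− ⇒ Zn is +2.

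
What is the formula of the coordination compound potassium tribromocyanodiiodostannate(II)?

Ligands: 3 bromo (Br, -1), 2 iodo (I, -1), 1 cyano (CN, -1). Ligand charge sum = -6.
Charge balance with potassium (+1) requires 1 complex ion per 4 potassium.

K4[SnBr3(CN)I2]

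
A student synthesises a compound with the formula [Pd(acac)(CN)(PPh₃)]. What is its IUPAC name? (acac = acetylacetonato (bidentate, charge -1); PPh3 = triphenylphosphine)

There is no counter-ion, so the complex is neutral overall.
Ligand charges: 1×acetylacetonato (-1 each), 1×cyano (-1 each), 1×triphenylphosphine (neutral); total -2. So Pd + (-2) = 0, giving Pd = +2.
Ligands are named alphabetically: acetylacetonato before cyano before triphenylphosphine.

(acetylacetonato)cyano(triphenylphosphine)palladium(II)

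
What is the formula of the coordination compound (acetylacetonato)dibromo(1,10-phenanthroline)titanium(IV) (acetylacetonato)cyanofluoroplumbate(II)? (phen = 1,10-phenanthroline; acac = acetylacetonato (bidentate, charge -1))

Cation [Ti…]: ligand charges -3, Ti(IV) ⇒ ion charge 1+.
Anion [Pb…]: ligand charges -3, Pb(II) ⇒ ion charge 1−.
One 1+ cation balances one 1− anion.

[Ti(acac)Br2(phen)][Pb(acac)(CN)F]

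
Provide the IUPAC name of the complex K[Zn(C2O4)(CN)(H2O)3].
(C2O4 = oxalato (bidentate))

The 1 potassium counter-ion carries a total charge of +1, so each complex ion is 1−.
Ligand charges: 1×cyano (-1 each), 3×aqua (neutral), 1×oxalato (-2 each); total -3. So Zn + (-3) = 1−, giving Zn = +2.
The complex ion is anionic, so zinc takes the -ate form zincate(II).

potassium triaquacyanooxalatozincate(II)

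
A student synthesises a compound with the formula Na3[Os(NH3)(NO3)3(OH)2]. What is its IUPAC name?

sodium amminedihydroxotrinitratoosmate(II)

The 3 sodium counter-ions carry a total charge of +3, so each complex ion is 3−.
Ligand charges: 1×ammine (neutral), 3×nitrato (-1 each), 2×hydroxo (-1 each); total -5. So Os + (-5) = 3−, giving Os = +2.
Ligands are named alphabetically: ammine before hydroxo before nitrato.
The complex ion is anionic, so osmium takes the -ate form osmate(II).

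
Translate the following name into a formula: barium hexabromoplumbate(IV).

Ba[PbBr6]

Ligands: 6 bromo (Br, -1). Ligand charge sum = -6.
With Pb in oxidation state +4, the complex ion is [Pb...]^2−.
Charge balance with barium (+2) requires 1 complex ion per 1 barium.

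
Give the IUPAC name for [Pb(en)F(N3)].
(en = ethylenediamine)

There is no counter-ion, so the complex is neutral overall.
Ligand charges: 1×fluoro (-1 each), 1×ethylenediamine (neutral), 1×azido (-1 each); total -2. So Pb + (-2) = 0, giving Pb = +2.
Ligands are named alphabetically: azido before ethylenediamine before fluoro.

azido(ethylenediamine)fluorolead(II)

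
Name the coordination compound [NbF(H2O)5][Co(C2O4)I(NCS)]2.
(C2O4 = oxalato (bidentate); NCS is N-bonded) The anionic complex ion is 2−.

The complex anion is given as 2−; its ligand charges sum to -4, so Co = +2.
With 2 anions per cation, the cation must be 2×2 = 4+.
Cation: ligand charges sum to -1; for the ion to be 4+, Nb = +5.

pentaaquafluoroniobium(V) iodoisothiocyanatooxalatocobaltate(II)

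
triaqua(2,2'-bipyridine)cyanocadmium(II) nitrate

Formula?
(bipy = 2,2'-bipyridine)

[Cd(bipy)(CN)(H2O)3]NO3

Ligands: 1 cyano (CN, -1), 1 2,2'-bipyridine (bipy, neutral), 3 aqua (H2O, neutral). Ligand charge sum = -1.
With Cd in oxidation state +2, the complex ion is [Cd...]^1+.
Charge balance with nitrate (-1) requires 1 complex ion per 1 nitrate.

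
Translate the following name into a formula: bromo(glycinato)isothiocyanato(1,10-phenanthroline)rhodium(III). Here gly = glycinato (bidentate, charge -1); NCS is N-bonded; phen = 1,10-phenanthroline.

Ligands: 1 glycinato (gly, -1), 1 isothiocyanato (NCS, -1), 1 bromo (Br, -1), 1 1,10-phenanthroline (phen, neutral). Ligand charge sum = -3.
With Rh in oxidation state +3, the complex ion is [Rh...].

[RhBr(gly)(NCS)(phen)]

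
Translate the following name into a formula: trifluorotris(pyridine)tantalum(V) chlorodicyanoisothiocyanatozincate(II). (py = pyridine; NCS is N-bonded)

[TaF3(py)3][ZnCl(CN)2(NCS)]

Cation [Ta…]: ligand charges -3, Ta(V) ⇒ ion charge 2+.
Anion [Zn…]: ligand charges -4, Zn(II) ⇒ ion charge 2−.
One 2+ cation balances one 2− anion.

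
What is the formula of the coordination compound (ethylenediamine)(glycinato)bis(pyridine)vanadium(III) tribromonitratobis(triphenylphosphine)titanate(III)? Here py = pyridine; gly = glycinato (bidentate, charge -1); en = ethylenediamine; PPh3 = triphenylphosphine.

[V(en)(gly)(py)2][TiBr3(NO3)(PPh3)2]2

Cation [V…]: ligand charges -1, V(III) ⇒ ion charge 2+.
Anion [Ti…]: ligand charges -4, Ti(III) ⇒ ion charge 1−.
One 2+ cation requires 2 of the 1− anion.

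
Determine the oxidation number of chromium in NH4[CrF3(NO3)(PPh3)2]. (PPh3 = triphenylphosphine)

+3

1 ammonium outside the brackets (+1 each) → the complex ion is 1−.
Ligand charges: 1×NO3 = -1; 2×PPh3 neutral; 3×F = -3; sum -4.
Cr + (-4) = 1− ⇒ Cr is +3.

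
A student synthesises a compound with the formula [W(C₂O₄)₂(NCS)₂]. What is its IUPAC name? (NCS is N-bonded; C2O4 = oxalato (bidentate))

diisothiocyanatodioxalatotungsten(VI)

There is no counter-ion, so the complex is neutral overall.
Ligand charges: 2×isothiocyanato (-1 each), 2×oxalato (-2 each); total -6. So W + (-6) = 0, giving W = +6.
Ligands are named alphabetically: isothiocyanato before oxalato.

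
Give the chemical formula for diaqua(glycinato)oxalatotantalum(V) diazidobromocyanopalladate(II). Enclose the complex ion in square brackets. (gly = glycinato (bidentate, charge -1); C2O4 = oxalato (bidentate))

[Ta(C2O4)(gly)(H2O)2][PdBr(CN)(N3)2]

Cation [Ta…]: ligand charges -3, Ta(V) ⇒ ion charge 2+.
Anion [Pd…]: ligand charges -4, Pd(II) ⇒ ion charge 2−.
One 2+ cation balances one 2− anion.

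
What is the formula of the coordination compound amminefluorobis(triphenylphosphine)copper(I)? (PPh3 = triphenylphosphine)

Ligands: 1 ammine (NH3, neutral), 1 fluoro (F, -1), 2 triphenylphosphine (PPh3, neutral). Ligand charge sum = -1.
With Cu in oxidation state +1, the complex ion is [Cu...].

[CuF(NH3)(PPh3)2]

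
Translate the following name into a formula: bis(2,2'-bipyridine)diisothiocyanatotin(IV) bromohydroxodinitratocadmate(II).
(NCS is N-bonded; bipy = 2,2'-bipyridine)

[Sn(bipy)2(NCS)2][CdBr(NO3)2(OH)]

Cation [Sn…]: ligand charges -2, Sn(IV) ⇒ ion charge 2+.
Anion [Cd…]: ligand charges -4, Cd(II) ⇒ ion charge 2−.
One 2+ cation balances one 2− anion.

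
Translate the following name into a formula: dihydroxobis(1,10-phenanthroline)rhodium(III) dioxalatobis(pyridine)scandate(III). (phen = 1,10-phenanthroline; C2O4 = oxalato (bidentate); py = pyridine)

Cation [Rh…]: ligand charges -2, Rh(III) ⇒ ion charge 1+.
Anion [Sc…]: ligand charges -4, Sc(III) ⇒ ion charge 1−.
One 1+ cation balances one 1− anion.

[Rh(OH)2(phen)2][Sc(C2O4)2(py)2]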